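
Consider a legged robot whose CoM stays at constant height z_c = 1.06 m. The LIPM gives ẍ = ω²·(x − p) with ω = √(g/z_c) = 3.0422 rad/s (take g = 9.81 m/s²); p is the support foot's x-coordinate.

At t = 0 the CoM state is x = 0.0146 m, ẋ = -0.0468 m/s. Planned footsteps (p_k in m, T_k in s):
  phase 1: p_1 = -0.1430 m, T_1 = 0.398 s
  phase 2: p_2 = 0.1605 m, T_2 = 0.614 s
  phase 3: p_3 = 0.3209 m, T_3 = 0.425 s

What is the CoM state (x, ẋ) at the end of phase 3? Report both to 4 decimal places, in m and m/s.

phase 1: p=-0.1430, T=0.398, ωT=1.210796, cosh=1.827057, sinh=1.529097; start (x,ẋ)=(0.014600, -0.046800) → end (x,ẋ)=(0.121421, 0.647620)
phase 2: p=0.1605, T=0.614, ωT=1.867911, cosh=3.314601, sinh=3.160155; start (x,ẋ)=(0.121421, 0.647620) → end (x,ẋ)=(0.703700, 1.770906)
phase 3: p=0.3209, T=0.425, ωT=1.292935, cosh=1.958964, sinh=1.684500; start (x,ẋ)=(0.703700, 1.770906) → end (x,ẋ)=(2.051361, 5.430830)

x = 2.0514, ẋ = 5.4308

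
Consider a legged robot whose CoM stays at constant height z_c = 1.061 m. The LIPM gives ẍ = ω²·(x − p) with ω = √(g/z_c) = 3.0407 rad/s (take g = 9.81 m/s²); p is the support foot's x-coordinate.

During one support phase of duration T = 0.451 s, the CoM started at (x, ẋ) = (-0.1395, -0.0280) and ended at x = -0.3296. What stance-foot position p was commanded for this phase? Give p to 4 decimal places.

ωT = 3.0407·0.451 = 1.371356; cosh(ωT) = 2.097226, sinh(ωT) = 1.843463
x(T) = p + (x₀−p)·cosh(ωT) + (ẋ₀/ω)·sinh(ωT) ⇒ p·(1 − cosh) = x(T) − x₀·cosh − (ẋ₀/ω)·sinh
numerator   = -0.3296 − (-0.1395)·2.097226 − (-0.0280/3.0407)·1.843463 = -0.020062
denominator = 1 − 2.097226 = -1.097226
p = -0.020062 / -1.097226 = 0.0183

p = 0.0183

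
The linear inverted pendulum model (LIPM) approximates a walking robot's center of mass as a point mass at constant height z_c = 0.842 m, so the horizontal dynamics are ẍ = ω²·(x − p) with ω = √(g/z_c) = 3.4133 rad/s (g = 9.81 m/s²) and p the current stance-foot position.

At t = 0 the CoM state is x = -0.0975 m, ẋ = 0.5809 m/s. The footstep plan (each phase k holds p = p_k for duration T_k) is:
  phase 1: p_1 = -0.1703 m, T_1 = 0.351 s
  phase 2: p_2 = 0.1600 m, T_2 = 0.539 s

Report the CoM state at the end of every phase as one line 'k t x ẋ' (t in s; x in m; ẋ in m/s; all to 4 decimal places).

phase 1: p=-0.1703, T=0.351, ωT=1.198068, cosh=1.807743, sinh=1.505967; start (x,ẋ)=(-0.097500, 0.580900) → end (x,ẋ)=(0.217600, 1.424333)
phase 2: p=0.1600, T=0.539, ωT=1.839769, cosh=3.226968, sinh=3.068114; start (x,ẋ)=(0.217600, 1.424333) → end (x,ẋ)=(1.626164, 5.199486)

1 0.3510 0.2176 1.4243
2 0.8900 1.6262 5.1995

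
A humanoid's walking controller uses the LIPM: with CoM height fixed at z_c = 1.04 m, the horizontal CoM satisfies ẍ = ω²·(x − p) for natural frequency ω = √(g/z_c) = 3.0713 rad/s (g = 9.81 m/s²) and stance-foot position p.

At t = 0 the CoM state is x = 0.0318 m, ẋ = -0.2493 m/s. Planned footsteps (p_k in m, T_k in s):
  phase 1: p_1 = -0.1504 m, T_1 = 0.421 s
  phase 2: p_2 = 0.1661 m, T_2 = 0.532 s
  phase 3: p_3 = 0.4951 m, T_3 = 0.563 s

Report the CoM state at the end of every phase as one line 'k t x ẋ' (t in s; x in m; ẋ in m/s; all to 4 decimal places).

1 0.4210 0.0698 0.4543
2 0.9530 0.2745 0.4794
3 1.5160 0.2800 -0.4553

phase 1: p=-0.1504, T=0.421, ωT=1.293017, cosh=1.959103, sinh=1.684661; start (x,ẋ)=(0.031800, -0.249300) → end (x,ẋ)=(0.069803, 0.454317)
phase 2: p=0.1661, T=0.532, ωT=1.633932, cosh=2.659571, sinh=2.464410; start (x,ẋ)=(0.069803, 0.454317) → end (x,ẋ)=(0.274535, 0.479422)
phase 3: p=0.4951, T=0.563, ωT=1.729142, cosh=2.906626, sinh=2.729190; start (x,ẋ)=(0.274535, 0.479422) → end (x,ẋ)=(0.280021, -0.455306)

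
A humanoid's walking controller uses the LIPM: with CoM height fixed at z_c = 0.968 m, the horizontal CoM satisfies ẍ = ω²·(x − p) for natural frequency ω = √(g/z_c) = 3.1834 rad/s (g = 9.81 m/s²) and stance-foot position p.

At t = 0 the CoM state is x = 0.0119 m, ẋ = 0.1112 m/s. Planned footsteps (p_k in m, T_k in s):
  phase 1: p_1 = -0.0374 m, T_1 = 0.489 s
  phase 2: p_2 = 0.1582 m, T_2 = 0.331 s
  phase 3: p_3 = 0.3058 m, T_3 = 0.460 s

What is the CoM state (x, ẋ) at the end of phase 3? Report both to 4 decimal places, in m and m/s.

x = 1.2265, ẋ = 3.0892

phase 1: p=-0.0374, T=0.489, ωT=1.556683, cosh=2.476947, sinh=2.266113; start (x,ẋ)=(0.011900, 0.111200) → end (x,ẋ)=(0.163872, 0.631084)
phase 2: p=0.1582, T=0.331, ωT=1.053705, cosh=1.608451, sinh=1.259808; start (x,ẋ)=(0.163872, 0.631084) → end (x,ẋ)=(0.417069, 1.037814)
phase 3: p=0.3058, T=0.460, ωT=1.464364, cosh=2.278008, sinh=2.046783; start (x,ẋ)=(0.417069, 1.037814) → end (x,ẋ)=(1.226540, 3.089150)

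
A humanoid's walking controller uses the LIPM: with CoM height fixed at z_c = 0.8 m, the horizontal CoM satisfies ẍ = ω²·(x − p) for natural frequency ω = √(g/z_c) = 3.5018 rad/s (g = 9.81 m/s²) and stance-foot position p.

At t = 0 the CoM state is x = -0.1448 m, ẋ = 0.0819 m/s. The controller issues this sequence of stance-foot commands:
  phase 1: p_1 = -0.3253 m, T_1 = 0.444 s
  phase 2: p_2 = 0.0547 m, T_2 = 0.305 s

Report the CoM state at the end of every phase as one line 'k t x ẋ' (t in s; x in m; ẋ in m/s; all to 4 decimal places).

phase 1: p=-0.3253, T=0.444, ωT=1.554799, cosh=2.472684, sinh=2.261452; start (x,ẋ)=(-0.144800, 0.081900) → end (x,ẋ)=(0.173910, 1.631920)
phase 2: p=0.0547, T=0.305, ωT=1.068049, cosh=1.626688, sinh=1.283009; start (x,ẋ)=(0.173910, 1.631920) → end (x,ẋ)=(0.846530, 3.190217)

1 0.4440 0.1739 1.6319
2 0.7490 0.8465 3.1902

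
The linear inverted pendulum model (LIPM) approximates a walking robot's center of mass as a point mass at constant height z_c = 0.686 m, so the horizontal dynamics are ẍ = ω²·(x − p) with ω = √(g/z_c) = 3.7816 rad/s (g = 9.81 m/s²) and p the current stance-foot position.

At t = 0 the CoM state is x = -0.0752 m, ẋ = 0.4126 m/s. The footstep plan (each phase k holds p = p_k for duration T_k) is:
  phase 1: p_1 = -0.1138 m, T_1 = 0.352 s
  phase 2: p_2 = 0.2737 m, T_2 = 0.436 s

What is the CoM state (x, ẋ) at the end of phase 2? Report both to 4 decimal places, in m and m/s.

phase 1: p=-0.1138, T=0.352, ωT=1.331123, cosh=2.024737, sinh=1.760556; start (x,ẋ)=(-0.075200, 0.412600) → end (x,ẋ)=(0.156444, 1.092394)
phase 2: p=0.2737, T=0.436, ωT=1.648778, cosh=2.696452, sinh=2.504167; start (x,ẋ)=(0.156444, 1.092394) → end (x,ẋ)=(0.680907, 1.835205)

x = 0.6809, ẋ = 1.8352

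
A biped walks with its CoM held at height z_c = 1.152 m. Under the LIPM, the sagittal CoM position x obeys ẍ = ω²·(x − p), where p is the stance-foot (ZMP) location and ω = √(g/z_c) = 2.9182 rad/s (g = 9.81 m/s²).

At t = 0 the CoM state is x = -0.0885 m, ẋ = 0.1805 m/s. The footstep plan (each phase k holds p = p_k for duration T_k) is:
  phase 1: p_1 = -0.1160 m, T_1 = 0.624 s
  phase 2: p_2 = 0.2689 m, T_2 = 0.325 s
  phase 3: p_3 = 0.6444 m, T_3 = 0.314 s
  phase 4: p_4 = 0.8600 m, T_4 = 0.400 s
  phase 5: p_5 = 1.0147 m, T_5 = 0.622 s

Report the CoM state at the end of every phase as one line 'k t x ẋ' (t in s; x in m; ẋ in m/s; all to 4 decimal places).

1 0.6240 0.1572 0.8135
2 0.9490 0.4090 0.8501
3 1.2630 0.6089 0.5113
4 1.6630 0.6718 -0.1621
5 2.2850 -0.2323 -3.5024

phase 1: p=-0.1160, T=0.624, ωT=1.820957, cosh=3.169819, sinh=3.007948; start (x,ẋ)=(-0.088500, 0.180500) → end (x,ẋ)=(0.157221, 0.813542)
phase 2: p=0.2689, T=0.325, ωT=0.948415, cosh=1.484485, sinh=1.097130; start (x,ẋ)=(0.157221, 0.813542) → end (x,ẋ)=(0.408975, 0.850134)
phase 3: p=0.6444, T=0.314, ωT=0.916315, cosh=1.450025, sinh=1.050035; start (x,ẋ)=(0.408975, 0.850134) → end (x,ẋ)=(0.608925, 0.511323)
phase 4: p=0.8600, T=0.400, ωT=1.167280, cosh=1.762227, sinh=1.451014; start (x,ẋ)=(0.608925, 0.511323) → end (x,ẋ)=(0.671793, -0.162073)
phase 5: p=1.0147, T=0.622, ωT=1.815120, cosh=3.152317, sinh=2.989499; start (x,ẋ)=(0.671793, -0.162073) → end (x,ẋ)=(-0.232284, -3.502409)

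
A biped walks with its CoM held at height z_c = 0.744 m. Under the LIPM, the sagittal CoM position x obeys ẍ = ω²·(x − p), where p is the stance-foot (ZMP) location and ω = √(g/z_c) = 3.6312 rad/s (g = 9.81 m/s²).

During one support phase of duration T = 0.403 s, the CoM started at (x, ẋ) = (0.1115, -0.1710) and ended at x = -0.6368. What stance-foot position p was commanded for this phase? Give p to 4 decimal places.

ωT = 3.6312·0.403 = 1.463374; cosh(ωT) = 2.275982, sinh(ωT) = 2.044528
x(T) = p + (x₀−p)·cosh(ωT) + (ẋ₀/ω)·sinh(ωT) ⇒ p·(1 − cosh) = x(T) − x₀·cosh − (ẋ₀/ω)·sinh
numerator   = -0.6368 − (0.1115)·2.275982 − (-0.1710/3.6312)·2.044528 = -0.794291
denominator = 1 − 2.275982 = -1.275982
p = -0.794291 / -1.275982 = 0.6225

p = 0.6225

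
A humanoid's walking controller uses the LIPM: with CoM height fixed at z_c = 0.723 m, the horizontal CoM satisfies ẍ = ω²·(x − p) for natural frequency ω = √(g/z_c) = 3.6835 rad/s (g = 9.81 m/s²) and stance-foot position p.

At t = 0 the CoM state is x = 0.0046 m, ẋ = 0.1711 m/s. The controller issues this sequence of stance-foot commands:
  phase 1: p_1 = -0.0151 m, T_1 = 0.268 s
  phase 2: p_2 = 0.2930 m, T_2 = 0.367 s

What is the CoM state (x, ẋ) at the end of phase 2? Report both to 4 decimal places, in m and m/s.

phase 1: p=-0.0151, T=0.268, ωT=0.987178, cosh=1.528139, sinh=1.155512; start (x,ẋ)=(0.004600, 0.171100) → end (x,ẋ)=(0.068678, 0.345314)
phase 2: p=0.2930, T=0.367, ωT=1.351844, cosh=2.061655, sinh=1.802892; start (x,ẋ)=(0.068678, 0.345314) → end (x,ẋ)=(-0.000460, -0.777791)

x = -0.0005, ẋ = -0.7778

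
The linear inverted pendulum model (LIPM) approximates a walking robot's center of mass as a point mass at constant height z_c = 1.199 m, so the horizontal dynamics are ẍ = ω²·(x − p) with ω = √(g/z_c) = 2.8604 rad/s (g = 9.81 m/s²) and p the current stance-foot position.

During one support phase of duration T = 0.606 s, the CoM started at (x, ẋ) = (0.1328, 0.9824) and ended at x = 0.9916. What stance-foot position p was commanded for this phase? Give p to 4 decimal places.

ωT = 2.8604·0.606 = 1.733402; cosh(ωT) = 2.918280, sinh(ωT) = 2.741598
x(T) = p + (x₀−p)·cosh(ωT) + (ẋ₀/ω)·sinh(ωT) ⇒ p·(1 − cosh) = x(T) − x₀·cosh − (ẋ₀/ω)·sinh
numerator   = 0.9916 − (0.1328)·2.918280 − (0.9824/2.8604)·2.741598 = -0.337545
denominator = 1 − 2.918280 = -1.918280
p = -0.337545 / -1.918280 = 0.1760

p = 0.1760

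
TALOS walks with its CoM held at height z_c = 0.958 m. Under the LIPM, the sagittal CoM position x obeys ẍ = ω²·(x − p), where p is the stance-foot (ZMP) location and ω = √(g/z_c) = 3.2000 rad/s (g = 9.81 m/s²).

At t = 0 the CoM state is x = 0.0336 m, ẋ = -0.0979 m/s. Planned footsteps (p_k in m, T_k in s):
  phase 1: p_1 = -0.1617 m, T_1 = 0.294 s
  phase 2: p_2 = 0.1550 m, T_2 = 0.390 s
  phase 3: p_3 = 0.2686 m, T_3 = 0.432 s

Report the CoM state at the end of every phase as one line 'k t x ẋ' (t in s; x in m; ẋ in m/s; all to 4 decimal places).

1 0.2940 0.0934 0.5341
2 0.6840 0.3056 0.6917
3 1.1160 0.7504 1.6857

phase 1: p=-0.1617, T=0.294, ωT=0.940800, cosh=1.476173, sinh=1.085857; start (x,ẋ)=(0.033600, -0.097900) → end (x,ẋ)=(0.093376, 0.534100)
phase 2: p=0.1550, T=0.390, ωT=1.248000, cosh=1.885224, sinh=1.598145; start (x,ẋ)=(0.093376, 0.534100) → end (x,ẋ)=(0.305566, 0.691750)
phase 3: p=0.2686, T=0.432, ωT=1.382400, cosh=2.117714, sinh=1.866739; start (x,ẋ)=(0.305566, 0.691750) → end (x,ẋ)=(0.750419, 1.685745)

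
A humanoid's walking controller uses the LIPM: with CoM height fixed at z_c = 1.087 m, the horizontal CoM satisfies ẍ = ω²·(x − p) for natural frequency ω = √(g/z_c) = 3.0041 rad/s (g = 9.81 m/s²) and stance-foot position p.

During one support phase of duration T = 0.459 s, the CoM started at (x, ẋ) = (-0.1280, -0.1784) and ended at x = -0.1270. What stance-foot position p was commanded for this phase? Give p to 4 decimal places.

ωT = 3.0041·0.459 = 1.378882; cosh(ωT) = 2.111160, sinh(ωT) = 1.859300
x(T) = p + (x₀−p)·cosh(ωT) + (ẋ₀/ω)·sinh(ωT) ⇒ p·(1 − cosh) = x(T) − x₀·cosh − (ẋ₀/ω)·sinh
numerator   = -0.1270 − (-0.1280)·2.111160 − (-0.1784/3.0041)·1.859300 = 0.253644
denominator = 1 − 2.111160 = -1.111160
p = 0.253644 / -1.111160 = -0.2283

p = -0.2283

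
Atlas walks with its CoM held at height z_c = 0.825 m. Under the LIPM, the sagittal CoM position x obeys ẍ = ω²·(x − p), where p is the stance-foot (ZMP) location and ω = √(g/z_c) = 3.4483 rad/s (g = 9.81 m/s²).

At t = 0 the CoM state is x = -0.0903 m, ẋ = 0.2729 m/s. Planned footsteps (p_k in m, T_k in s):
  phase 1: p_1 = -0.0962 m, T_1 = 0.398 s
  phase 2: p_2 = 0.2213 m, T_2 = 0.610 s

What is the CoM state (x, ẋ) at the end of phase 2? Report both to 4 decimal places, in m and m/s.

x = 0.2744, ẋ = 0.3247

phase 1: p=-0.0962, T=0.398, ωT=1.372423, cosh=2.099196, sinh=1.845704; start (x,ẋ)=(-0.090300, 0.272900) → end (x,ẋ)=(0.062255, 0.610421)
phase 2: p=0.2213, T=0.610, ωT=2.103463, cosh=4.158266, sinh=4.036233; start (x,ẋ)=(0.062255, 0.610421) → end (x,ẋ)=(0.274447, 0.324684)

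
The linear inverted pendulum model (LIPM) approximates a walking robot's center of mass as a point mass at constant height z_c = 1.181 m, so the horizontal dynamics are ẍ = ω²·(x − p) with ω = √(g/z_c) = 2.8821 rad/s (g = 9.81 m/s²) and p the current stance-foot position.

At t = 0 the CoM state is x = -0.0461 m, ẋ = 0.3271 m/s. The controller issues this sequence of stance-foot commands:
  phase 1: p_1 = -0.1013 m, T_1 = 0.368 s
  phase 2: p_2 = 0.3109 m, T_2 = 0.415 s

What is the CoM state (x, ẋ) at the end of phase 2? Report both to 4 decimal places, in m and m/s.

x = 0.3696, ẋ = 0.5459

phase 1: p=-0.1013, T=0.368, ωT=1.060613, cosh=1.617192, sinh=1.270948; start (x,ẋ)=(-0.046100, 0.327100) → end (x,ẋ)=(0.132214, 0.731181)
phase 2: p=0.3109, T=0.415, ωT=1.196071, cosh=1.804740, sinh=1.502360; start (x,ẋ)=(0.132214, 0.731181) → end (x,ẋ)=(0.369562, 0.545888)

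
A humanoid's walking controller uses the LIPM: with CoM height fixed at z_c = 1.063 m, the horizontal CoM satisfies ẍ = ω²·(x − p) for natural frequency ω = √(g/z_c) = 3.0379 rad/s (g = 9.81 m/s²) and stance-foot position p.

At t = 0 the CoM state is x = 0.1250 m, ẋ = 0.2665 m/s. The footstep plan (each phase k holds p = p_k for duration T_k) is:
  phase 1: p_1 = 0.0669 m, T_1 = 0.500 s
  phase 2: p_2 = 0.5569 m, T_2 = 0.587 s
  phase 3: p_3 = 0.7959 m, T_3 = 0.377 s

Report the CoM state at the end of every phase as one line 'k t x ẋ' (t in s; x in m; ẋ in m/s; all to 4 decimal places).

1 0.5000 0.3967 1.0215
2 1.0870 1.0388 1.7176
3 1.4640 2.0150 4.0152

phase 1: p=0.0669, T=0.500, ωT=1.518950, cosh=2.393184, sinh=2.174243; start (x,ẋ)=(0.125000, 0.266500) → end (x,ẋ)=(0.396680, 1.021542)
phase 2: p=0.5569, T=0.587, ωT=1.783247, cosh=3.058618, sinh=2.890526; start (x,ẋ)=(0.396680, 1.021542) → end (x,ẋ)=(1.038832, 1.717589)
phase 3: p=0.7959, T=0.377, ωT=1.145288, cosh=1.730740, sinh=1.412608; start (x,ẋ)=(1.038832, 1.717589) → end (x,ẋ)=(2.015022, 4.015210)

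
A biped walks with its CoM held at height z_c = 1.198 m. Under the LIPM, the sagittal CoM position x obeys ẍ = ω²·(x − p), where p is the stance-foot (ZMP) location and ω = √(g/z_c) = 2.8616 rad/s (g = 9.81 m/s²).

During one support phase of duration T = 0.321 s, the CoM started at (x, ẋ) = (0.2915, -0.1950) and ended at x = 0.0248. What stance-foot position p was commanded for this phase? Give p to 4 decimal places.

p = 0.7224

ωT = 2.8616·0.321 = 0.918574; cosh(ωT) = 1.452401, sinh(ωT) = 1.053313
x(T) = p + (x₀−p)·cosh(ωT) + (ẋ₀/ω)·sinh(ωT) ⇒ p·(1 − cosh) = x(T) − x₀·cosh − (ẋ₀/ω)·sinh
numerator   = 0.0248 − (0.2915)·1.452401 − (-0.1950/2.8616)·1.053313 = -0.326798
denominator = 1 − 1.452401 = -0.452401
p = -0.326798 / -0.452401 = 0.7224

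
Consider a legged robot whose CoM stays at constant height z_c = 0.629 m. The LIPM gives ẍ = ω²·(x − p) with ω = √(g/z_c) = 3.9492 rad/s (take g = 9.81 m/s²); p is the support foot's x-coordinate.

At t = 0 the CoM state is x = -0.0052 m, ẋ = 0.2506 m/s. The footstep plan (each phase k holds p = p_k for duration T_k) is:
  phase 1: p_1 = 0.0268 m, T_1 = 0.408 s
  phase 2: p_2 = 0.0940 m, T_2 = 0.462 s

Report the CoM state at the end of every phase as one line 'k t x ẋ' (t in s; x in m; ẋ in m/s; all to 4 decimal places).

1 0.4080 0.0961 0.3488
2 0.8700 0.3672 1.1338

phase 1: p=0.0268, T=0.408, ωT=1.611274, cosh=2.604410, sinh=2.404777; start (x,ẋ)=(-0.005200, 0.250600) → end (x,ẋ)=(0.096056, 0.348763)
phase 2: p=0.0940, T=0.462, ωT=1.824530, cosh=3.180588, sinh=3.019295; start (x,ẋ)=(0.096056, 0.348763) → end (x,ẋ)=(0.367181, 1.133788)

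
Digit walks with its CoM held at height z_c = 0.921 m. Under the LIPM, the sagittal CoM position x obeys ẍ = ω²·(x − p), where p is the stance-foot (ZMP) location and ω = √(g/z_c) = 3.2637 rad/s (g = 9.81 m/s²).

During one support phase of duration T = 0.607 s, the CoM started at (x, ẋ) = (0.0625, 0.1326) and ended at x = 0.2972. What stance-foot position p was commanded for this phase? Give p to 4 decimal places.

ωT = 3.2637·0.607 = 1.981066; cosh(ωT) = 3.694195, sinh(ωT) = 3.556272
x(T) = p + (x₀−p)·cosh(ωT) + (ẋ₀/ω)·sinh(ωT) ⇒ p·(1 − cosh) = x(T) − x₀·cosh − (ẋ₀/ω)·sinh
numerator   = 0.2972 − (0.0625)·3.694195 − (0.1326/3.2637)·3.556272 = -0.078174
denominator = 1 − 3.694195 = -2.694195
p = -0.078174 / -2.694195 = 0.0290

p = 0.0290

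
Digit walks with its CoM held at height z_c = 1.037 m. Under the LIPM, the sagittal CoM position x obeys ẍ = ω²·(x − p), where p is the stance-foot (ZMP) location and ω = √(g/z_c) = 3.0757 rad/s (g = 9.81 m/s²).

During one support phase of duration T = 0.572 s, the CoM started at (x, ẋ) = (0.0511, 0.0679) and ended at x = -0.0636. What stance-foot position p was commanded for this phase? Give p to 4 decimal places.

ωT = 3.0757·0.572 = 1.759300; cosh(ωT) = 2.990269, sinh(ωT) = 2.818104
x(T) = p + (x₀−p)·cosh(ωT) + (ẋ₀/ω)·sinh(ωT) ⇒ p·(1 − cosh) = x(T) − x₀·cosh − (ẋ₀/ω)·sinh
numerator   = -0.0636 − (0.0511)·2.990269 − (0.0679/3.0757)·2.818104 = -0.278616
denominator = 1 − 2.990269 = -1.990269
p = -0.278616 / -1.990269 = 0.1400

p = 0.1400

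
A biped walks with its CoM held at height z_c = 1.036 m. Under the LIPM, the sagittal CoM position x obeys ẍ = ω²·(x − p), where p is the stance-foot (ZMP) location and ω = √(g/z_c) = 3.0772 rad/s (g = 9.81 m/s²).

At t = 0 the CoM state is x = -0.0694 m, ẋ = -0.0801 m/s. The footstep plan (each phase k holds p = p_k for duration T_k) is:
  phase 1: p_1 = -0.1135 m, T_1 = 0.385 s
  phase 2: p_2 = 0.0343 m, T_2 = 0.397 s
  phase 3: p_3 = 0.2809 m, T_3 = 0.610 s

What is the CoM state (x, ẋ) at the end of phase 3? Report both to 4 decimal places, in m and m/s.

phase 1: p=-0.1135, T=0.385, ωT=1.184722, cosh=1.787804, sinh=1.481973; start (x,ẋ)=(-0.069400, -0.080100) → end (x,ẋ)=(-0.073234, 0.057907)
phase 2: p=0.0343, T=0.397, ωT=1.221648, cosh=1.843760, sinh=1.549016; start (x,ẋ)=(-0.073234, 0.057907) → end (x,ẋ)=(-0.134817, -0.405807)
phase 3: p=0.2809, T=0.610, ωT=1.877092, cosh=3.343755, sinh=3.190720; start (x,ẋ)=(-0.134817, -0.405807) → end (x,ẋ)=(-1.529933, -5.438628)

x = -1.5299, ẋ = -5.4386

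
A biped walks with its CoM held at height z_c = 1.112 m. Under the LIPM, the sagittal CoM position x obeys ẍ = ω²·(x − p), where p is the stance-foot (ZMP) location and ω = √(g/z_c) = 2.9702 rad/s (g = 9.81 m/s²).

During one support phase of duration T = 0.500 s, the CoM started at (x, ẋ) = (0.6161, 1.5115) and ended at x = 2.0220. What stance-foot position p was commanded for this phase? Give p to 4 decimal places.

p = 0.3587

ωT = 2.9702·0.500 = 1.485100; cosh(ωT) = 2.320943, sinh(ωT) = 2.094464
x(T) = p + (x₀−p)·cosh(ωT) + (ẋ₀/ω)·sinh(ωT) ⇒ p·(1 − cosh) = x(T) − x₀·cosh − (ẋ₀/ω)·sinh
numerator   = 2.0220 − (0.6161)·2.320943 − (1.5115/2.9702)·2.094464 = -0.473781
denominator = 1 − 2.320943 = -1.320943
p = -0.473781 / -1.320943 = 0.3587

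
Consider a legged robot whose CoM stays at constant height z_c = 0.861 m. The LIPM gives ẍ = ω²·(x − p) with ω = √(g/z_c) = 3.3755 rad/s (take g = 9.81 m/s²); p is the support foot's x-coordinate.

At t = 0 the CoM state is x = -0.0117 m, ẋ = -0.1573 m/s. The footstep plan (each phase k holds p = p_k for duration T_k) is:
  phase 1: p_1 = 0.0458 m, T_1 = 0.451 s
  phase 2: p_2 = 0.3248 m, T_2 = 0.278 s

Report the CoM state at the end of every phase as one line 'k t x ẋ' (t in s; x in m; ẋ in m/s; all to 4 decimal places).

1 0.4510 -0.1939 -0.8012
2 0.7290 -0.6965 -3.0757

phase 1: p=0.0458, T=0.451, ωT=1.522351, cosh=2.400592, sinh=2.182393; start (x,ẋ)=(-0.011700, -0.157300) → end (x,ẋ)=(-0.193935, -0.801196)
phase 2: p=0.3248, T=0.278, ωT=0.938389, cosh=1.473559, sinh=1.082301; start (x,ẋ)=(-0.193935, -0.801196) → end (x,ẋ)=(-0.696477, -3.075708)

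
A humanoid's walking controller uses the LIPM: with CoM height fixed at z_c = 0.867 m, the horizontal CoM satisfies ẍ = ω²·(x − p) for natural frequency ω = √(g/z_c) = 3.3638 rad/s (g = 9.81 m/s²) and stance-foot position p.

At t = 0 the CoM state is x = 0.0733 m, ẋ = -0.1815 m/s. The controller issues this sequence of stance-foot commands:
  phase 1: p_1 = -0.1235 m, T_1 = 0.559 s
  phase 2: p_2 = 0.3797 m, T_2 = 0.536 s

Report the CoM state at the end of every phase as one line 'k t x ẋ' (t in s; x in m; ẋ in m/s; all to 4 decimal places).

1 0.5590 0.3639 1.5107
2 1.0950 1.6559 4.5505

phase 1: p=-0.1235, T=0.559, ωT=1.880364, cosh=3.354213, sinh=3.201679; start (x,ẋ)=(0.073300, -0.181500) → end (x,ẋ)=(0.363857, 1.510708)
phase 2: p=0.3797, T=0.536, ωT=1.802997, cosh=3.116304, sinh=2.951500; start (x,ẋ)=(0.363857, 1.510708) → end (x,ẋ)=(1.655869, 4.550531)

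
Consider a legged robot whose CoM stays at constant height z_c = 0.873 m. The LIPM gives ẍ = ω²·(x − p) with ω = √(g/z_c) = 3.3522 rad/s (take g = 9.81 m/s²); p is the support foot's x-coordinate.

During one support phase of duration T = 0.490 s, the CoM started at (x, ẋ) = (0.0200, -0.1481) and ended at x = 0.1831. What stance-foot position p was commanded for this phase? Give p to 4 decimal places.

p = -0.1424

ωT = 3.3522·0.490 = 1.642578; cosh(ωT) = 2.680979, sinh(ωT) = 2.487498
x(T) = p + (x₀−p)·cosh(ωT) + (ẋ₀/ω)·sinh(ωT) ⇒ p·(1 − cosh) = x(T) − x₀·cosh − (ẋ₀/ω)·sinh
numerator   = 0.1831 − (0.0200)·2.680979 − (-0.1481/3.3522)·2.487498 = 0.239378
denominator = 1 − 2.680979 = -1.680979
p = 0.239378 / -1.680979 = -0.1424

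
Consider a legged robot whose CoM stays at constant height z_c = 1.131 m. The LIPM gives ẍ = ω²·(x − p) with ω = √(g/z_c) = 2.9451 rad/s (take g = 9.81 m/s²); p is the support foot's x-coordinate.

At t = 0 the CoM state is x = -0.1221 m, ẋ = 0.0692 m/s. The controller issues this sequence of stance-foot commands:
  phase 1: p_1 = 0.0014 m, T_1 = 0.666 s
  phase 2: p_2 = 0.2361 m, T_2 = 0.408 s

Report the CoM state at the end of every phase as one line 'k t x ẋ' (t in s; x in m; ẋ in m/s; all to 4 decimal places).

phase 1: p=0.0014, T=0.666, ωT=1.961437, cosh=3.625095, sinh=3.484439; start (x,ẋ)=(-0.122100, 0.069200) → end (x,ẋ)=(-0.364427, -1.016503)
phase 2: p=0.2361, T=0.408, ωT=1.201601, cosh=1.813074, sinh=1.512362; start (x,ẋ)=(-0.364427, -1.016503) → end (x,ẋ)=(-1.374692, -4.517775)

1 0.6660 -0.3644 -1.0165
2 1.0740 -1.3747 -4.5178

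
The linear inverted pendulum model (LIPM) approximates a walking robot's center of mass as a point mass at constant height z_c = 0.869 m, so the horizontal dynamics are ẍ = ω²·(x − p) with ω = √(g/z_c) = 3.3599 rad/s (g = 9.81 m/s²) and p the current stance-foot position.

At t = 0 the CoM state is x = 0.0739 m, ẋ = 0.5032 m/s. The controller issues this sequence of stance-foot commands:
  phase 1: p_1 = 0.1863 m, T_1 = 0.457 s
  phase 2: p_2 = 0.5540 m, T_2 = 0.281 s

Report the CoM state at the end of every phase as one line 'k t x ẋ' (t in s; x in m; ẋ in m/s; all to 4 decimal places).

1 0.4570 0.2448 0.3863
2 0.7380 0.2219 -0.5614

phase 1: p=0.1863, T=0.457, ωT=1.535474, cosh=2.429440, sinh=2.214087; start (x,ẋ)=(0.073900, 0.503200) → end (x,ẋ)=(0.244827, 0.386338)
phase 2: p=0.5540, T=0.281, ωT=0.944132, cosh=1.479799, sinh=1.090782; start (x,ẋ)=(0.244827, 0.386338) → end (x,ẋ)=(0.221909, -0.561392)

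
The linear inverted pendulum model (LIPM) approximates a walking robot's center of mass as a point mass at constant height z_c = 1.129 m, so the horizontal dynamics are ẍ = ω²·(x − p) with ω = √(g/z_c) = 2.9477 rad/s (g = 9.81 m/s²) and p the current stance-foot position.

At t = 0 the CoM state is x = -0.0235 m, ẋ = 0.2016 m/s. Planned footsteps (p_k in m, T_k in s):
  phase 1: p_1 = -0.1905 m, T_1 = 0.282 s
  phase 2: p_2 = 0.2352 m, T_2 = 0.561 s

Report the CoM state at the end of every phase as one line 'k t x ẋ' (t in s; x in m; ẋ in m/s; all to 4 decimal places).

1 0.2820 0.1012 0.7333
2 0.8430 0.4986 0.9922

phase 1: p=-0.1905, T=0.282, ωT=0.831251, cosh=1.365847, sinh=0.930343; start (x,ẋ)=(-0.023500, 0.201600) → end (x,ẋ)=(0.101225, 0.733331)
phase 2: p=0.2352, T=0.561, ωT=1.653660, cosh=2.708710, sinh=2.517361; start (x,ẋ)=(0.101225, 0.733331) → end (x,ẋ)=(0.498571, 0.992228)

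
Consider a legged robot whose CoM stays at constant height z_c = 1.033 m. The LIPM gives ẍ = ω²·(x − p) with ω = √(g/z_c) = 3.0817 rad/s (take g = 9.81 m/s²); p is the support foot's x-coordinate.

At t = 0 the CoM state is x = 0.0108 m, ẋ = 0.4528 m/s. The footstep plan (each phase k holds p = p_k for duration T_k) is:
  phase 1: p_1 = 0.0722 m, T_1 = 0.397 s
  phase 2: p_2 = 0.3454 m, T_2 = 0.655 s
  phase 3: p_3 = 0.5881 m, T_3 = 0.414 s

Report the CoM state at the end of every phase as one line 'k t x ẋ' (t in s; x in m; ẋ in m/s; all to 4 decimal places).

phase 1: p=0.0722, T=0.397, ωT=1.223435, cosh=1.846530, sinh=1.552312; start (x,ẋ)=(0.010800, 0.452800) → end (x,ẋ)=(0.186907, 0.542386)
phase 2: p=0.3454, T=0.655, ωT=2.018514, cosh=3.829990, sinh=3.697137; start (x,ẋ)=(0.186907, 0.542386) → end (x,ẋ)=(0.389078, 0.271550)
phase 3: p=0.5881, T=0.414, ωT=1.275824, cosh=1.930426, sinh=1.651225; start (x,ẋ)=(0.389078, 0.271550) → end (x,ẋ)=(0.349405, -0.488529)

1 0.3970 0.1869 0.5424
2 1.0520 0.3891 0.2716
3 1.4660 0.3494 -0.4885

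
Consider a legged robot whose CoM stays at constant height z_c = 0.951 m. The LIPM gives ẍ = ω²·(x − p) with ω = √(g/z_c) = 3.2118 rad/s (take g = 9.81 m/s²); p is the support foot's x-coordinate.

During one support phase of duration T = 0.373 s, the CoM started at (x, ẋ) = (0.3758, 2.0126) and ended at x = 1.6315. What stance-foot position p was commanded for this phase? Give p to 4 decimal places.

p = -0.0106

ωT = 3.2118·0.373 = 1.198001; cosh(ωT) = 1.807642, sinh(ωT) = 1.505846
x(T) = p + (x₀−p)·cosh(ωT) + (ẋ₀/ω)·sinh(ωT) ⇒ p·(1 − cosh) = x(T) − x₀·cosh − (ẋ₀/ω)·sinh
numerator   = 1.6315 − (0.3758)·1.807642 − (2.0126/3.2118)·1.505846 = 0.008585
denominator = 1 − 1.807642 = -0.807642
p = 0.008585 / -0.807642 = -0.0106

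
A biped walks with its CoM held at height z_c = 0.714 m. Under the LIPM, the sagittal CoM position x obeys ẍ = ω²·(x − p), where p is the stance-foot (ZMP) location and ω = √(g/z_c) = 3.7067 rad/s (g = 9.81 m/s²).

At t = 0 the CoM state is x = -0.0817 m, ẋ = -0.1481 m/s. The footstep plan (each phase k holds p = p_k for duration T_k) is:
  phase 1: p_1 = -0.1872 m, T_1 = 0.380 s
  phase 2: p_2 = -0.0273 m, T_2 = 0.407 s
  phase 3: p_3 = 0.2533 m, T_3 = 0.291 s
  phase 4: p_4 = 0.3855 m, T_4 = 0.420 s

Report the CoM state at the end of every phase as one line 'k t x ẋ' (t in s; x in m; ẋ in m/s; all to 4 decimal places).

phase 1: p=-0.1872, T=0.380, ωT=1.408546, cosh=2.167251, sinh=1.922753; start (x,ẋ)=(-0.081700, -0.148100) → end (x,ẋ)=(-0.035378, 0.430936)
phase 2: p=-0.0273, T=0.407, ωT=1.508627, cosh=2.370866, sinh=2.149653; start (x,ẋ)=(-0.035378, 0.430936) → end (x,ẋ)=(0.203464, 0.957325)
phase 3: p=0.2533, T=0.291, ωT=1.078650, cosh=1.640380, sinh=1.300326; start (x,ẋ)=(0.203464, 0.957325) → end (x,ẋ)=(0.507383, 1.330171)
phase 4: p=0.3855, T=0.420, ωT=1.556814, cosh=2.477245, sinh=2.266439; start (x,ẋ)=(0.507383, 1.330171) → end (x,ẋ)=(1.500760, 4.319104)

1 0.3800 -0.0354 0.4309
2 0.7870 0.2035 0.9573
3 1.0780 0.5074 1.3302
4 1.4980 1.5008 4.3191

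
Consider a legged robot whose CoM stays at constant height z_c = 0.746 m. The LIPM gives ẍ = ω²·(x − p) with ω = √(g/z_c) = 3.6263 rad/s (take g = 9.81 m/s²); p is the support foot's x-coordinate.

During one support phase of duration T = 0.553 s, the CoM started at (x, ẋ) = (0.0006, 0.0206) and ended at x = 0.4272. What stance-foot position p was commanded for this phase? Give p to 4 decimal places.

ωT = 3.6263·0.553 = 2.005344; cosh(ωT) = 3.781631, sinh(ωT) = 3.647017
x(T) = p + (x₀−p)·cosh(ωT) + (ẋ₀/ω)·sinh(ωT) ⇒ p·(1 − cosh) = x(T) − x₀·cosh − (ẋ₀/ω)·sinh
numerator   = 0.4272 − (0.0006)·3.781631 − (0.0206/3.6263)·3.647017 = 0.404213
denominator = 1 − 3.781631 = -2.781631
p = 0.404213 / -2.781631 = -0.1453

p = -0.1453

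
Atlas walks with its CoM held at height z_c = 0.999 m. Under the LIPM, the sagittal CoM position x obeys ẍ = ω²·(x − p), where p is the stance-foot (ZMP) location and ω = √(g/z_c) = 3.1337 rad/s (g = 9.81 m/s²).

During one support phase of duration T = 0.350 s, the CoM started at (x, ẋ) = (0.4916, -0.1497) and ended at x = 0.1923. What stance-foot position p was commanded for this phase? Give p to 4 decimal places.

ωT = 3.1337·0.350 = 1.096795; cosh(ωT) = 1.664246, sinh(ωT) = 1.330307
x(T) = p + (x₀−p)·cosh(ωT) + (ẋ₀/ω)·sinh(ωT) ⇒ p·(1 − cosh) = x(T) − x₀·cosh − (ẋ₀/ω)·sinh
numerator   = 0.1923 − (0.4916)·1.664246 − (-0.1497/3.1337)·1.330307 = -0.562293
denominator = 1 − 1.664246 = -0.664246
p = -0.562293 / -0.664246 = 0.8465

p = 0.8465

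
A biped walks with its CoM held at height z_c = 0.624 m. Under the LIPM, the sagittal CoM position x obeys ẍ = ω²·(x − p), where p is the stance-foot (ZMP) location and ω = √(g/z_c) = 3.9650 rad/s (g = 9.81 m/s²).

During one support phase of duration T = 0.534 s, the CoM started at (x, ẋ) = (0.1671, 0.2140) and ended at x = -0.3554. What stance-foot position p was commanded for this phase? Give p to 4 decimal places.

p = 0.3984

ωT = 3.9650·0.534 = 2.117310; cosh(ωT) = 4.214556, sinh(ωT) = 4.094201
x(T) = p + (x₀−p)·cosh(ωT) + (ẋ₀/ω)·sinh(ωT) ⇒ p·(1 − cosh) = x(T) − x₀·cosh − (ẋ₀/ω)·sinh
numerator   = -0.3554 − (0.1671)·4.214556 − (0.2140/3.9650)·4.094201 = -1.280626
denominator = 1 − 4.214556 = -3.214556
p = -1.280626 / -3.214556 = 0.3984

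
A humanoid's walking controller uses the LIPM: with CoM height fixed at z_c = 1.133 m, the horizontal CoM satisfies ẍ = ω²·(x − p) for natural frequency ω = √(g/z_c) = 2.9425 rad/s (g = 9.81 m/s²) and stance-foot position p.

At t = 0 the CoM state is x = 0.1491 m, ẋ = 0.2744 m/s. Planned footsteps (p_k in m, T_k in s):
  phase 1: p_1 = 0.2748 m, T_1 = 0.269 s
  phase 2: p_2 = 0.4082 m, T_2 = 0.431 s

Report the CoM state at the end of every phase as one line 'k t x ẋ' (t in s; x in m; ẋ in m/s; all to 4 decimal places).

1 0.2690 0.1894 0.0406
2 0.7000 0.0111 -0.9758

phase 1: p=0.2748, T=0.269, ωT=0.791532, cosh=1.329963, sinh=0.876813; start (x,ẋ)=(0.149100, 0.274400) → end (x,ẋ)=(0.189390, 0.040633)
phase 2: p=0.4082, T=0.431, ωT=1.268217, cosh=1.917922, sinh=1.636589; start (x,ẋ)=(0.189390, 0.040633) → end (x,ẋ)=(0.011139, -0.975784)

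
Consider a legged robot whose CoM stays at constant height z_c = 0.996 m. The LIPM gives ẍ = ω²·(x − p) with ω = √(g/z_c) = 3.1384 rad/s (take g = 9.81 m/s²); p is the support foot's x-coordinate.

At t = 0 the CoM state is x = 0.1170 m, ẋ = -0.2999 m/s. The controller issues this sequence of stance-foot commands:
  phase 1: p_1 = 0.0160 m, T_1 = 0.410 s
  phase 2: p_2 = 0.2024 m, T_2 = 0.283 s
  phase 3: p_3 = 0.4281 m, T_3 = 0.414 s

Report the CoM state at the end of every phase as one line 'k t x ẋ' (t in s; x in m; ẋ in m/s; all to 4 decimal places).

phase 1: p=0.0160, T=0.410, ωT=1.286744, cosh=1.948573, sinh=1.672404; start (x,ẋ)=(0.117000, -0.299900) → end (x,ẋ)=(0.052994, -0.054261)
phase 2: p=0.2024, T=0.283, ωT=0.888167, cosh=1.421040, sinh=1.009631; start (x,ẋ)=(0.052994, -0.054261) → end (x,ẋ)=(-0.027368, -0.550519)
phase 3: p=0.4281, T=0.414, ωT=1.299298, cosh=1.969722, sinh=1.696998; start (x,ẋ)=(-0.027368, -0.550519) → end (x,ẋ)=(-0.766722, -3.510128)

1 0.4100 0.0530 -0.0543
2 0.6930 -0.0274 -0.5505
3 1.1070 -0.7667 -3.5101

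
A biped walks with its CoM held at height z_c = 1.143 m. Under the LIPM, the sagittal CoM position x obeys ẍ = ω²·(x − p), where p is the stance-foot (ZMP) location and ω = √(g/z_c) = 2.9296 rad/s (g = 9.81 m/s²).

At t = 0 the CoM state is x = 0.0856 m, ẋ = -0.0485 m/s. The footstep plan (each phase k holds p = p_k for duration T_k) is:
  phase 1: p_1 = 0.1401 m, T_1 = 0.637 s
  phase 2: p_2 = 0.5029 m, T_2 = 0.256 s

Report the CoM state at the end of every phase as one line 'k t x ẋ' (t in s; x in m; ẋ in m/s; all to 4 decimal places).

1 0.6370 -0.0925 -0.6641
2 0.8930 -0.4543 -2.2940

phase 1: p=0.1401, T=0.637, ωT=1.866155, cosh=3.309058, sinh=3.154340; start (x,ẋ)=(0.085600, -0.048500) → end (x,ẋ)=(-0.092464, -0.664121)
phase 2: p=0.5029, T=0.256, ωT=0.749978, cosh=1.294665, sinh=0.822288; start (x,ẋ)=(-0.092464, -0.664121) → end (x,ẋ)=(-0.454304, -2.294032)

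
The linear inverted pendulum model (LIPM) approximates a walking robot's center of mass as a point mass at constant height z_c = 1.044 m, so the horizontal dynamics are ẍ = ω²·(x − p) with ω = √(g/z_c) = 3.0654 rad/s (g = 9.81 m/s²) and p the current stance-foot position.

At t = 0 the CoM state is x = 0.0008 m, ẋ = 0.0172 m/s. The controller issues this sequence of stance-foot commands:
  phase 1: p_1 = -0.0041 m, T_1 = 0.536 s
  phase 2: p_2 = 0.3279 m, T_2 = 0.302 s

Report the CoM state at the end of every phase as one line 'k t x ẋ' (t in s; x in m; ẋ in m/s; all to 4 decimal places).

1 0.5360 0.0230 0.0835
2 0.8380 -0.0883 -0.8723

phase 1: p=-0.0041, T=0.536, ωT=1.643054, cosh=2.682164, sinh=2.488776; start (x,ẋ)=(0.000800, 0.017200) → end (x,ẋ)=(0.023007, 0.083516)
phase 2: p=0.3279, T=0.302, ωT=0.925751, cosh=1.459998, sinh=1.063764; start (x,ẋ)=(0.023007, 0.083516) → end (x,ẋ)=(-0.088261, -0.872281)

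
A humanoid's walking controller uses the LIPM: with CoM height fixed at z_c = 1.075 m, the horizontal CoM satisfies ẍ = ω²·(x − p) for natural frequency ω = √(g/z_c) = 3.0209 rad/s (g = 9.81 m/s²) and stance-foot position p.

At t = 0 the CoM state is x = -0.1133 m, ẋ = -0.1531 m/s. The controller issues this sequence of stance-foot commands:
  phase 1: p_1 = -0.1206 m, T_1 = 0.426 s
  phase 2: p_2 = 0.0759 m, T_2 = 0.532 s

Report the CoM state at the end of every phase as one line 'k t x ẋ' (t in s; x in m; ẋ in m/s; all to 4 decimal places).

phase 1: p=-0.1206, T=0.426, ωT=1.286903, cosh=1.948840, sinh=1.672715; start (x,ẋ)=(-0.113300, -0.153100) → end (x,ẋ)=(-0.191147, -0.261480)
phase 2: p=0.0759, T=0.532, ωT=1.607119, cosh=2.594441, sinh=2.393977; start (x,ẋ)=(-0.191147, -0.261480) → end (x,ẋ)=(-0.824153, -2.609669)

1 0.4260 -0.1911 -0.2615
2 0.9580 -0.8242 -2.6097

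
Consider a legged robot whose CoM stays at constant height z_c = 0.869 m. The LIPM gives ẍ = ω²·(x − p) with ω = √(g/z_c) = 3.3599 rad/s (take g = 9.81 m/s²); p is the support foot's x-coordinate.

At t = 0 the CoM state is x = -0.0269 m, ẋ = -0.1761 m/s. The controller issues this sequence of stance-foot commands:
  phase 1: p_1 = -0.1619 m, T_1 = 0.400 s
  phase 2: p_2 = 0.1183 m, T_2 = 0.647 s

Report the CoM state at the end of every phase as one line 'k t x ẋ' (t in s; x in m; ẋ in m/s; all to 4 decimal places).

phase 1: p=-0.1619, T=0.400, ωT=1.343960, cosh=2.047504, sinh=1.786693; start (x,ẋ)=(-0.026900, -0.176100) → end (x,ẋ)=(0.020868, 0.449854)
phase 2: p=0.1183, T=0.647, ωT=2.173855, cosh=4.452927, sinh=4.339188; start (x,ẋ)=(0.020868, 0.449854) → end (x,ẋ)=(0.265415, 0.582690)

1 0.4000 0.0209 0.4499
2 1.0470 0.2654 0.5827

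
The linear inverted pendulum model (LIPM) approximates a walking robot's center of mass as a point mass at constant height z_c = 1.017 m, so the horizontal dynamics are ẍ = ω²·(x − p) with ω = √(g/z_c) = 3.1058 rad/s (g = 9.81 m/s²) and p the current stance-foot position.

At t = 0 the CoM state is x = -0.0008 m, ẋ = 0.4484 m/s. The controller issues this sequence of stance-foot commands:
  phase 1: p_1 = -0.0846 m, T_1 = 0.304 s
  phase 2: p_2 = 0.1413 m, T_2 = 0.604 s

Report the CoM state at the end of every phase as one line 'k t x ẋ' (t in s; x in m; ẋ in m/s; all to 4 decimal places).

phase 1: p=-0.0846, T=0.304, ωT=0.944163, cosh=1.479833, sinh=1.090828; start (x,ẋ)=(-0.000800, 0.448400) → end (x,ẋ)=(0.196898, 0.947463)
phase 2: p=0.1413, T=0.604, ωT=1.875903, cosh=3.339964, sinh=3.186747; start (x,ẋ)=(0.196898, 0.947463) → end (x,ẋ)=(1.299153, 3.714771)

1 0.3040 0.1969 0.9475
2 0.9080 1.2992 3.7148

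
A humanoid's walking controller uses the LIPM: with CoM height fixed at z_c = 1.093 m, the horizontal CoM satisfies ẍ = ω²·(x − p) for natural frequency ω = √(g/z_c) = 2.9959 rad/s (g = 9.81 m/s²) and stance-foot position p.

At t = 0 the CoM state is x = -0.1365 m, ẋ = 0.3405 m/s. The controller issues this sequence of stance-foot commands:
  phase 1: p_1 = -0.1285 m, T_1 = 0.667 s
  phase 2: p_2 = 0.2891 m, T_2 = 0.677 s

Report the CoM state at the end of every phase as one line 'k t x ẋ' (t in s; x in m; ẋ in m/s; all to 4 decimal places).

phase 1: p=-0.1285, T=0.667, ωT=1.998265, cosh=3.755910, sinh=3.620340; start (x,ẋ)=(-0.136500, 0.340500) → end (x,ẋ)=(0.252924, 1.192118)
phase 2: p=0.2891, T=0.677, ωT=2.028224, cosh=3.866073, sinh=3.734505; start (x,ẋ)=(0.252924, 1.192118) → end (x,ẋ)=(1.635260, 4.204067)

1 0.6670 0.2529 1.1921
2 1.3440 1.6353 4.2041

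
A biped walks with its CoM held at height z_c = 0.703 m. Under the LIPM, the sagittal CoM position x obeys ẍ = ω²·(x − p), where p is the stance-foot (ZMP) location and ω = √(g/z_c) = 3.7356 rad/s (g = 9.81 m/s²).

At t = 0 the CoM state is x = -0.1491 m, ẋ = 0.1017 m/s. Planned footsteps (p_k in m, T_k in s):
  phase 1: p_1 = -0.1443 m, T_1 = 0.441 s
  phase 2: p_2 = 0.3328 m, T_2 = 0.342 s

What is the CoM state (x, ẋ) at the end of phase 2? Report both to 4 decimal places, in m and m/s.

x = -0.3815, ẋ = -2.1653

phase 1: p=-0.1443, T=0.441, ωT=1.647400, cosh=2.693004, sinh=2.500454; start (x,ẋ)=(-0.149100, 0.101700) → end (x,ẋ)=(-0.089153, 0.229043)
phase 2: p=0.3328, T=0.342, ωT=1.277575, cosh=1.933321, sinh=1.654608; start (x,ẋ)=(-0.089153, 0.229043) → end (x,ẋ)=(-0.381520, -2.165257)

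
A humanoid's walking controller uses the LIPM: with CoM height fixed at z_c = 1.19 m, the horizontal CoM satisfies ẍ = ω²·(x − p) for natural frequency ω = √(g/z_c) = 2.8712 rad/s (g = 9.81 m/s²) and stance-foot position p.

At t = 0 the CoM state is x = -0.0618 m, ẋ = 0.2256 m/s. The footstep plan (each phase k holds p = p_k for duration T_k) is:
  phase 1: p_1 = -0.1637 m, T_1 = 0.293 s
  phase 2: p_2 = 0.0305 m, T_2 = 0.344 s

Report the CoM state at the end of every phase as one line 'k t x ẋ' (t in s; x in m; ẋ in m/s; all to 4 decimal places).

1 0.2930 0.0506 0.5865
2 0.6370 0.2974 0.9633

phase 1: p=-0.1637, T=0.293, ωT=0.841262, cosh=1.375229, sinh=0.944062; start (x,ẋ)=(-0.061800, 0.225600) → end (x,ẋ)=(0.050614, 0.586461)
phase 2: p=0.0305, T=0.344, ωT=0.987693, cosh=1.528734, sinh=1.156299; start (x,ẋ)=(0.050614, 0.586461) → end (x,ẋ)=(0.297430, 0.963320)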